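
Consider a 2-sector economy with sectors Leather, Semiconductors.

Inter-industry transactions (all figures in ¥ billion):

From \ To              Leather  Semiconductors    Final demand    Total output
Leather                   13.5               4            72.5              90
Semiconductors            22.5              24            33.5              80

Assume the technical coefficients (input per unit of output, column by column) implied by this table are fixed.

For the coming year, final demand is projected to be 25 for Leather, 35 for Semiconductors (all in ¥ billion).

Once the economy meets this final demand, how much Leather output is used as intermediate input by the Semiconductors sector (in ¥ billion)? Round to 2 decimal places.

Technical coefficients a_ij = z_ij / X_j:
  a_11 = 13.5/90 = 0.15, a_21 = 22.5/90 = 0.25
  a_12 = 4/80 = 0.05, a_22 = 24/80 = 0.30
I − A =
  [   0.85    -0.05]
  [  -0.25     0.70]
det(I−A) = (0.85)(0.70) − (-0.05)(-0.25) = 0.5825
adj(I−A) = [[0.70, 0.05], [0.25, 0.85]]
(I − A)⁻¹ = adj(I−A) / det(I−A) ≈
  [   1.2017     0.0858]
  [   0.4292     1.4592]
First solve x = (I − A)⁻¹ d = adj(I−A)·d / det(I−A); in particular x_2 = (0.25·25 + 0.85·35) / 0.5825 = 36.00 / 0.5825 ≈ 61.8026.
Intermediate flow from 1 to 2: z_12 = a_12 · x_2 = 0.05 × 36.00 / 0.5825 = 1.80 / 0.5825 ≈ 3.09.

z_12 = 3.09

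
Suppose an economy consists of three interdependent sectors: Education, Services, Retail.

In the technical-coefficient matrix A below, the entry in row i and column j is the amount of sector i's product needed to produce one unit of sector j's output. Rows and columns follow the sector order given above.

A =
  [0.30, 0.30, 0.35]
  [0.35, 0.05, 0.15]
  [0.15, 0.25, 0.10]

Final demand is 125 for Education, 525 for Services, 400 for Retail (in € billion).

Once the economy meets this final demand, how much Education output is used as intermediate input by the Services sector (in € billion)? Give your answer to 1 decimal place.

z_12 = 335.2

I − A =
  [   0.70    -0.30    -0.35]
  [  -0.35     0.95    -0.15]
  [  -0.15    -0.25     0.90]
Cofactors of I−A, C_ij = (−1)^(i+j)·(minor ij) (rows/columns in the sector order above):
  C_11 = (0.95)(0.90) − (-0.15)(-0.25) = 0.8175
  C_12 = −[(-0.35)(0.90) − (-0.15)(-0.15)] = 0.3375
  C_13 = (-0.35)(-0.25) − (0.95)(-0.15) = 0.2300
  C_21 = −[(-0.30)(0.90) − (-0.35)(-0.25)] = 0.3575
  C_22 = (0.70)(0.90) − (-0.35)(-0.15) = 0.5775
  C_23 = −[(0.70)(-0.25) − (-0.30)(-0.15)] = 0.2200
  C_31 = (-0.30)(-0.15) − (-0.35)(0.95) = 0.3775
  C_32 = −[(0.70)(-0.15) − (-0.35)(-0.35)] = 0.2275
  C_33 = (0.70)(0.95) − (-0.30)(-0.35) = 0.5600
det(I−A) = Σ_j (I−A)_1j·C_1j = (0.70)(0.8175) + (-0.30)(0.3375) + (-0.35)(0.2300) = 0.3905
adj(I−A) = Cᵀ =
  [ 0.8175   0.3575   0.3775]
  [ 0.3375   0.5775   0.2275]
  [ 0.2300   0.2200   0.5600]
(I − A)⁻¹ = adj(I−A) / det(I−A) ≈
  [   2.0935     0.9155     0.9667]
  [   0.8643     1.4789     0.5826]
  [   0.5890     0.5634     1.4341]
First solve x = (I − A)⁻¹ d = adj(I−A)·d / det(I−A); in particular x_2 = (0.3375·125 + 0.5775·525 + 0.2275·400) / 0.3905 = 436.375 / 0.3905 ≈ 1117.478.
Intermediate flow from 1 to 2: z_12 = a_12 · x_2 = 0.30 × 436.375 / 0.3905 = 130.9125 / 0.3905 ≈ 335.2.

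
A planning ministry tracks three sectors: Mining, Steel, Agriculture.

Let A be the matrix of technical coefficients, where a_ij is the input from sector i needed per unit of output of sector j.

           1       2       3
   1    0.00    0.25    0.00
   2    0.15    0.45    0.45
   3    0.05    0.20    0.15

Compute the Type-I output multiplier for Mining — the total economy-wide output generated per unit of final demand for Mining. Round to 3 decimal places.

m_1 = 1.721

I − A =
  [   1.00    -0.25     0.00]
  [  -0.15     0.55    -0.45]
  [  -0.05    -0.20     0.85]
Cofactors of I−A, C_ij = (−1)^(i+j)·(minor ij) (rows/columns in the sector order above):
  C_11 = (0.55)(0.85) − (-0.45)(-0.20) = 0.3775
  C_12 = −[(-0.15)(0.85) − (-0.45)(-0.05)] = 0.1500
  C_13 = (-0.15)(-0.20) − (0.55)(-0.05) = 0.0575
  C_21 = −[(-0.25)(0.85) − (0.00)(-0.20)] = 0.2125
  C_22 = (1.00)(0.85) − (0.00)(-0.05) = 0.8500
  C_23 = −[(1.00)(-0.20) − (-0.25)(-0.05)] = 0.2125
  C_31 = (-0.25)(-0.45) − (0.00)(0.55) = 0.1125
  C_32 = −[(1.00)(-0.45) − (0.00)(-0.15)] = 0.4500
  C_33 = (1.00)(0.55) − (-0.25)(-0.15) = 0.5125
det(I−A) = Σ_j (I−A)_1j·C_1j = (1.00)(0.3775) + (-0.25)(0.1500) + (0.00)(0.0575) = 0.3400
adj(I−A) = Cᵀ =
  [ 0.3775   0.2125   0.1125]
  [ 0.1500   0.8500   0.4500]
  [ 0.0575   0.2125   0.5125]
(I − A)⁻¹ = adj(I−A) / det(I−A) ≈
  [   1.1103     0.6250     0.3309]
  [   0.4412     2.5000     1.3235]
  [   0.1691     0.6250     1.5074]
The output multiplier for sector j is the column-j sum of the Leontief inverse (I − A)⁻¹ = adj(I−A) / det(I−A).
Column 1 of adj(I−A): (0.3775, 0.1500, 0.0575); det(I−A) = 0.3400.
m_1 = (0.3775 + 0.1500 + 0.0575) / 0.3400 = 0.585 / 0.3400 ≈ 1.721.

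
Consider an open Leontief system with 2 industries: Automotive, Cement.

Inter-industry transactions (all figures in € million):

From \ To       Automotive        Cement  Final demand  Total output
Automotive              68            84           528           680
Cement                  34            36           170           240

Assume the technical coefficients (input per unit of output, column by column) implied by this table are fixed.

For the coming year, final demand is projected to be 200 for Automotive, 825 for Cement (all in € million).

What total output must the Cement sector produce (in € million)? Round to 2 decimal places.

x_C = 1006.69

Technical coefficients a_ij = z_ij / X_j:
  a_AA = 68/680 = 0.10, a_CA = 34/680 = 0.05
  a_AC = 84/240 = 0.35, a_CC = 36/240 = 0.15
I − A =
  [   0.90    -0.35]
  [  -0.05     0.85]
det(I−A) = (0.90)(0.85) − (-0.35)(-0.05) = 0.7475
adj(I−A) = [[0.85, 0.35], [0.05, 0.90]]
(I − A)⁻¹ = adj(I−A) / det(I−A) ≈
  [   1.1371     0.4682]
  [   0.0669     1.2040]
x = (I − A)⁻¹ d = adj(I−A)·d / det(I−A), with det(I−A) = 0.7475:
  x_A = (0.85·200 + 0.35·825) / 0.7475 = 458.75 / 0.7475 ≈ 613.71
  x_C = (0.05·200 + 0.90·825) / 0.7475 = 752.50 / 0.7475 ≈ 1006.69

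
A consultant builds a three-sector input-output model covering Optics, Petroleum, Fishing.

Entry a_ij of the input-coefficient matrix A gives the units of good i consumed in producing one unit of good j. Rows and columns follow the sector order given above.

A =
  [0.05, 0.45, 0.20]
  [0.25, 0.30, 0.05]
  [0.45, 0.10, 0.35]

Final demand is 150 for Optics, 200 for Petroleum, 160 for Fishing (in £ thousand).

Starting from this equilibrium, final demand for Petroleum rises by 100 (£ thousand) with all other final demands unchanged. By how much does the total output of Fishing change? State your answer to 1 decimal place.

Δx_F = 107.7

I − A =
  [   0.95    -0.45    -0.20]
  [  -0.25     0.70    -0.05]
  [  -0.45    -0.10     0.65]
Cofactors of I−A, C_ij = (−1)^(i+j)·(minor ij) (rows/columns in the sector order above):
  C_11 = (0.70)(0.65) − (-0.05)(-0.10) = 0.4500
  C_12 = −[(-0.25)(0.65) − (-0.05)(-0.45)] = 0.1850
  C_13 = (-0.25)(-0.10) − (0.70)(-0.45) = 0.3400
  C_21 = −[(-0.45)(0.65) − (-0.20)(-0.10)] = 0.3125
  C_22 = (0.95)(0.65) − (-0.20)(-0.45) = 0.5275
  C_23 = −[(0.95)(-0.10) − (-0.45)(-0.45)] = 0.2975
  C_31 = (-0.45)(-0.05) − (-0.20)(0.70) = 0.1625
  C_32 = −[(0.95)(-0.05) − (-0.20)(-0.25)] = 0.0975
  C_33 = (0.95)(0.70) − (-0.45)(-0.25) = 0.5525
det(I−A) = Σ_j (I−A)_1j·C_1j = (0.95)(0.4500) + (-0.45)(0.1850) + (-0.20)(0.3400) = 0.27625
adj(I−A) = Cᵀ =
  [ 0.4500   0.3125   0.1625]
  [ 0.1850   0.5275   0.0975]
  [ 0.3400   0.2975   0.5525]
(I − A)⁻¹ = adj(I−A) / det(I−A) ≈
  [   1.6290     1.1312     0.5882]
  [   0.6697     1.9095     0.3529]
  [   1.2308     1.0769     2.0000]
Δx = (I − A)⁻¹ Δd with Δd having +100 in the Petroleum component and 0 elsewhere.
So Δx_F = L_FP · (+100), where L_FP = adj(I−A)_FP / det(I−A) = 0.2975 / 0.27625.
Δx_F = 0.2975 × (+100) / 0.27625 = 29.75 / 0.27625 ≈ 107.7.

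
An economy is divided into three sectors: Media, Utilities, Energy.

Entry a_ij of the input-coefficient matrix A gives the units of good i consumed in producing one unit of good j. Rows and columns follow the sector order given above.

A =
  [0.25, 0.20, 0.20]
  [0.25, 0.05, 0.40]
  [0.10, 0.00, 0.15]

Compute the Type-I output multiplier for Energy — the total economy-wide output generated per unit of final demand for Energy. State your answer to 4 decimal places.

I − A =
  [   0.75    -0.20    -0.20]
  [  -0.25     0.95    -0.40]
  [  -0.10     0.00     0.85]
Cofactors of I−A, C_ij = (−1)^(i+j)·(minor ij) (rows/columns in the sector order above):
  C_11 = (0.95)(0.85) − (-0.40)(0.00) = 0.8075
  C_12 = −[(-0.25)(0.85) − (-0.40)(-0.10)] = 0.2525
  C_13 = (-0.25)(0.00) − (0.95)(-0.10) = 0.0950
  C_21 = −[(-0.20)(0.85) − (-0.20)(0.00)] = 0.1700
  C_22 = (0.75)(0.85) − (-0.20)(-0.10) = 0.6175
  C_23 = −[(0.75)(0.00) − (-0.20)(-0.10)] = 0.0200
  C_31 = (-0.20)(-0.40) − (-0.20)(0.95) = 0.2700
  C_32 = −[(0.75)(-0.40) − (-0.20)(-0.25)] = 0.3500
  C_33 = (0.75)(0.95) − (-0.20)(-0.25) = 0.6625
det(I−A) = Σ_j (I−A)_1j·C_1j = (0.75)(0.8075) + (-0.20)(0.2525) + (-0.20)(0.0950) = 0.536125
adj(I−A) = Cᵀ =
  [ 0.8075   0.1700   0.2700]
  [ 0.2525   0.6175   0.3500]
  [ 0.0950   0.0200   0.6625]
(I − A)⁻¹ = adj(I−A) / det(I−A) ≈
  [   1.50618     0.31709     0.50361]
  [   0.47097     1.15178     0.65283]
  [   0.17720     0.03730     1.23572]
The output multiplier for sector j is the column-j sum of the Leontief inverse (I − A)⁻¹ = adj(I−A) / det(I−A).
Column 3 of adj(I−A): (0.2700, 0.3500, 0.6625); det(I−A) = 0.536125.
m_3 = (0.2700 + 0.3500 + 0.6625) / 0.536125 = 1.2825 / 0.536125 ≈ 2.3922.

m_3 = 2.3922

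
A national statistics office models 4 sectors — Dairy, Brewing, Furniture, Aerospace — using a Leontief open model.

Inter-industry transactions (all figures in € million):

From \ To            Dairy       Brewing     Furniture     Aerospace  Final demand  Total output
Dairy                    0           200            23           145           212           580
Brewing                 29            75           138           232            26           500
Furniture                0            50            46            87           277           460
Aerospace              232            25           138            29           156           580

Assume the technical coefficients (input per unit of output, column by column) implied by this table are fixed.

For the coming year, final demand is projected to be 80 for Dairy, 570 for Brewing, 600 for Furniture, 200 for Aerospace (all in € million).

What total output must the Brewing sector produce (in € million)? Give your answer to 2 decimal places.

Technical coefficients a_ij = z_ij / X_j:
  a_DD = 0/580 = 0.00, a_BD = 29/580 = 0.05, a_FD = 0/580 = 0.00, a_AD = 232/580 = 0.40
  a_DB = 200/500 = 0.40, a_BB = 75/500 = 0.15, a_FB = 50/500 = 0.10, a_AB = 25/500 = 0.05
  a_DF = 23/460 = 0.05, a_BF = 138/460 = 0.30, a_FF = 46/460 = 0.10, a_AF = 138/460 = 0.30
  a_DA = 145/580 = 0.25, a_BA = 232/580 = 0.40, a_FA = 87/580 = 0.15, a_AA = 29/580 = 0.05
I − A =
  [   1.00    -0.40    -0.05    -0.25]
  [  -0.05     0.85    -0.30    -0.40]
  [   0.00    -0.10     0.90    -0.15]
  [  -0.40    -0.05    -0.30     0.95]
Compute the cofactors C_ij = (−1)^(i+j)·(3×3 minor ij) of I−A; the adjugate is their transpose:
adj(I−A) = Cᵀ =
  [ 0.627750   0.347875   0.268875   0.354125]
  [ 0.202500   0.717000   0.389125   0.416625]
  [ 0.072125   0.116500   0.618875   0.165750]
  [ 0.297750   0.221000   0.329125   0.716750]
det(I−A) = Σ_j (I−A)_1j·C_1j = (1.00)(0.627750) + (-0.40)(0.202500) + (-0.05)(0.072125) + (-0.25)(0.297750) = 0.46870625
(I − A)⁻¹ = adj(I−A) / det(I−A) ≈
  [   1.3393     0.7422     0.5737     0.7555]
  [   0.4320     1.5297     0.8302     0.8889]
  [   0.1539     0.2486     1.3204     0.3536]
  [   0.6353     0.4715     0.7022     1.5292]
x = (I − A)⁻¹ d = adj(I−A)·d / det(I−A), with det(I−A) = 0.46870625:
  x_D = (0.627750·80 + 0.347875·570 + 0.268875·600 + 0.354125·200) / 0.46870625 = 480.65875 / 0.46870625 ≈ 1025.50
  x_B = (0.202500·80 + 0.717000·570 + 0.389125·600 + 0.416625·200) / 0.46870625 = 741.69 / 0.46870625 ≈ 1582.42
  x_F = (0.072125·80 + 0.116500·570 + 0.618875·600 + 0.165750·200) / 0.46870625 = 476.65 / 0.46870625 ≈ 1016.95
  x_A = (0.297750·80 + 0.221000·570 + 0.329125·600 + 0.716750·200) / 0.46870625 = 490.615 / 0.46870625 ≈ 1046.74

x_B = 1582.42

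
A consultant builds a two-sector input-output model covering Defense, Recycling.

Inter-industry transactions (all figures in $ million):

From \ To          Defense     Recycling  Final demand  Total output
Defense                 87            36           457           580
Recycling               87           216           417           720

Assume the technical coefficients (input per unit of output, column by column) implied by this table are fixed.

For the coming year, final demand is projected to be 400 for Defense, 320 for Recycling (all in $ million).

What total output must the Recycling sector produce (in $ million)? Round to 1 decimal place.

Technical coefficients a_ij = z_ij / X_j:
  a_DD = 87/580 = 0.15, a_RD = 87/580 = 0.15
  a_DR = 36/720 = 0.05, a_RR = 216/720 = 0.30
I − A =
  [   0.85    -0.05]
  [  -0.15     0.70]
det(I−A) = (0.85)(0.70) − (-0.05)(-0.15) = 0.5875
adj(I−A) = [[0.70, 0.05], [0.15, 0.85]]
(I − A)⁻¹ = adj(I−A) / det(I−A) ≈
  [   1.1915     0.0851]
  [   0.2553     1.4468]
x = (I − A)⁻¹ d = adj(I−A)·d / det(I−A), with det(I−A) = 0.5875:
  x_D = (0.70·400 + 0.05·320) / 0.5875 = 296.00 / 0.5875 ≈ 503.8
  x_R = (0.15·400 + 0.85·320) / 0.5875 = 332.00 / 0.5875 ≈ 565.1

x_R = 565.1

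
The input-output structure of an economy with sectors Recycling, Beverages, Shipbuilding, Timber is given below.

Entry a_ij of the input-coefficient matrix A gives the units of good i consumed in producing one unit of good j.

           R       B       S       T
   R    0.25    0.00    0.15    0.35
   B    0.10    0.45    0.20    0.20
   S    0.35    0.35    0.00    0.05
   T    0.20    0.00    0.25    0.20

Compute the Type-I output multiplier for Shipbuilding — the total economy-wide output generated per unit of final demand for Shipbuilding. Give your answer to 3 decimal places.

I − A =
  [   0.75     0.00    -0.15    -0.35]
  [  -0.10     0.55    -0.20    -0.20]
  [  -0.35    -0.35     1.00    -0.05]
  [  -0.20     0.00    -0.25     0.80]
Compute the cofactors C_ij = (−1)^(i+j)·(3×3 minor ij) of I−A; the adjugate is their transpose:
adj(I−A) = Cᵀ =
  [ 0.359625   0.072625   0.114125   0.182625]
  [ 0.194250   0.446500   0.170250   0.207250]
  [ 0.201500   0.185500   0.291500   0.152750]
  [ 0.152875   0.076125   0.119625   0.325875]
det(I−A) = Σ_j (I−A)_1j·C_1j = (0.75)(0.359625) + (0.00)(0.194250) + (-0.15)(0.201500) + (-0.35)(0.152875) = 0.1859875
(I − A)⁻¹ = adj(I−A) / det(I−A) ≈
  [   1.9336     0.3905     0.6136     0.9819]
  [   1.0444     2.4007     0.9154     1.1143]
  [   1.0834     0.9974     1.5673     0.8213]
  [   0.8220     0.4093     0.6432     1.7521]
The output multiplier for sector j is the column-j sum of the Leontief inverse (I − A)⁻¹ = adj(I−A) / det(I−A).
Column S of adj(I−A): (0.114125, 0.170250, 0.291500, 0.119625); det(I−A) = 0.1859875.
m_S = (0.114125 + 0.170250 + 0.291500 + 0.119625) / 0.1859875 = 0.6955 / 0.1859875 ≈ 3.739.

m_S = 3.739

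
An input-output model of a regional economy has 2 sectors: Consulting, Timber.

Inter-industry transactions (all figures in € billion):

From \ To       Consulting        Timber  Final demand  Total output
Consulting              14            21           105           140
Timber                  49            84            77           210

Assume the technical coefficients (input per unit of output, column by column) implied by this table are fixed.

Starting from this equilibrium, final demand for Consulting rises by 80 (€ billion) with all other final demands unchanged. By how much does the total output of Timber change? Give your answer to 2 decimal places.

Technical coefficients a_ij = z_ij / X_j:
  a_11 = 14/140 = 0.10, a_21 = 49/140 = 0.35
  a_12 = 21/210 = 0.10, a_22 = 84/210 = 0.40
I − A =
  [   0.90    -0.10]
  [  -0.35     0.60]
det(I−A) = (0.90)(0.60) − (-0.10)(-0.35) = 0.5050
adj(I−A) = [[0.60, 0.10], [0.35, 0.90]]
(I − A)⁻¹ = adj(I−A) / det(I−A) ≈
  [   1.1881     0.1980]
  [   0.6931     1.7822]
Δx = (I − A)⁻¹ Δd with Δd having +80 in the Consulting component and 0 elsewhere.
So Δx_2 = L_21 · (+80), where L_21 = adj(I−A)_21 / det(I−A) = 0.35 / 0.5050.
Δx_2 = 0.35 × (+80) / 0.5050 = 28.00 / 0.5050 ≈ 55.45.

Δx_2 = 55.45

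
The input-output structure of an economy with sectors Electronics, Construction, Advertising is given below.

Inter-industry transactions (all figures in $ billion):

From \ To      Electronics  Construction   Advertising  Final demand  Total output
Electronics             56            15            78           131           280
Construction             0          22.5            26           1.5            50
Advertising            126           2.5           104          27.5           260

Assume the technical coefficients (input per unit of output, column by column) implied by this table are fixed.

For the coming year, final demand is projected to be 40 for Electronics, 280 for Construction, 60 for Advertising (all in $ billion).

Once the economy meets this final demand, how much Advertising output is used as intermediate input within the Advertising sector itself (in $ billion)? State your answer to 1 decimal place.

z_33 = 198.1

Technical coefficients a_ij = z_ij / X_j:
  a_11 = 56/280 = 0.20, a_21 = 0/280 = 0.00, a_31 = 126/280 = 0.45
  a_12 = 15/50 = 0.30, a_22 = 22.5/50 = 0.45, a_32 = 2.5/50 = 0.05
  a_13 = 78/260 = 0.30, a_23 = 26/260 = 0.10, a_33 = 104/260 = 0.40
I − A =
  [   0.80    -0.30    -0.30]
  [   0.00     0.55    -0.10]
  [  -0.45    -0.05     0.60]
Cofactors of I−A, C_ij = (−1)^(i+j)·(minor ij) (rows/columns in the sector order above):
  C_11 = (0.55)(0.60) − (-0.10)(-0.05) = 0.3250
  C_12 = −[(0.00)(0.60) − (-0.10)(-0.45)] = 0.0450
  C_13 = (0.00)(-0.05) − (0.55)(-0.45) = 0.2475
  C_21 = −[(-0.30)(0.60) − (-0.30)(-0.05)] = 0.1950
  C_22 = (0.80)(0.60) − (-0.30)(-0.45) = 0.3450
  C_23 = −[(0.80)(-0.05) − (-0.30)(-0.45)] = 0.1750
  C_31 = (-0.30)(-0.10) − (-0.30)(0.55) = 0.1950
  C_32 = −[(0.80)(-0.10) − (-0.30)(0.00)] = 0.0800
  C_33 = (0.80)(0.55) − (-0.30)(0.00) = 0.4400
det(I−A) = Σ_j (I−A)_1j·C_1j = (0.80)(0.3250) + (-0.30)(0.0450) + (-0.30)(0.2475) = 0.17225
adj(I−A) = Cᵀ =
  [ 0.3250   0.1950   0.1950]
  [ 0.0450   0.3450   0.0800]
  [ 0.2475   0.1750   0.4400]
(I − A)⁻¹ = adj(I−A) / det(I−A) ≈
  [   1.8868     1.1321     1.1321]
  [   0.2612     2.0029     0.4644]
  [   1.4369     1.0160     2.5544]
First solve x = (I − A)⁻¹ d = adj(I−A)·d / det(I−A); in particular x_3 = (0.2475·40 + 0.1750·280 + 0.4400·60) / 0.17225 = 85.30 / 0.17225 ≈ 495.210.
Intermediate flow from 3 to 3: z_33 = a_33 · x_3 = 0.40 × 85.30 / 0.17225 = 34.12 / 0.17225 ≈ 198.1.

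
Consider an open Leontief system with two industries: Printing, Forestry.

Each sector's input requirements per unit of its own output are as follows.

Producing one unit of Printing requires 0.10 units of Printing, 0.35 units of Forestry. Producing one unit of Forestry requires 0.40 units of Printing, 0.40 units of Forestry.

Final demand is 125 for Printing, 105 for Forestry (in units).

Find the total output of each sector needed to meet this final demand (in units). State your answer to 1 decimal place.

I − A =
  [   0.90    -0.40]
  [  -0.35     0.60]
det(I−A) = (0.90)(0.60) − (-0.40)(-0.35) = 0.4000
adj(I−A) = [[0.60, 0.40], [0.35, 0.90]]
(I − A)⁻¹ = adj(I−A) / det(I−A) ≈
  [   1.5000     1.0000]
  [   0.8750     2.2500]
x = (I − A)⁻¹ d = adj(I−A)·d / det(I−A), with det(I−A) = 0.4000:
  x_P = (0.60·125 + 0.40·105) / 0.4000 = 117.00 / 0.4000 = 292.5
  x_F = (0.35·125 + 0.90·105) / 0.4000 = 138.25 / 0.4000 ≈ 345.6

x_P = 292.5, x_F = 345.6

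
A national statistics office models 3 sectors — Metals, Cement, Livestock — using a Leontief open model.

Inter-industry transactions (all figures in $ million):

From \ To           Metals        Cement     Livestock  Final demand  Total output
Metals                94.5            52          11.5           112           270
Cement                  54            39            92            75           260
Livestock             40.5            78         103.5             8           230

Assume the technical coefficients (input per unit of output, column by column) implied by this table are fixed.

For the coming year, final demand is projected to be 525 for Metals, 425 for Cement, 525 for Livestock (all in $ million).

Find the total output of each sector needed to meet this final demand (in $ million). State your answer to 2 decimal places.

x_1 = 1643.15, x_2 = 2080.82, x_3 = 2537.67

Technical coefficients a_ij = z_ij / X_j:
  a_11 = 94.5/270 = 0.35, a_21 = 54/270 = 0.20, a_31 = 40.5/270 = 0.15
  a_12 = 52/260 = 0.20, a_22 = 39/260 = 0.15, a_32 = 78/260 = 0.30
  a_13 = 11.5/230 = 0.05, a_23 = 92/230 = 0.40, a_33 = 103.5/230 = 0.45
I − A =
  [   0.65    -0.20    -0.05]
  [  -0.20     0.85    -0.40]
  [  -0.15    -0.30     0.55]
Cofactors of I−A, C_ij = (−1)^(i+j)·(minor ij) (rows/columns in the sector order above):
  C_11 = (0.85)(0.55) − (-0.40)(-0.30) = 0.3475
  C_12 = −[(-0.20)(0.55) − (-0.40)(-0.15)] = 0.1700
  C_13 = (-0.20)(-0.30) − (0.85)(-0.15) = 0.1875
  C_21 = −[(-0.20)(0.55) − (-0.05)(-0.30)] = 0.1250
  C_22 = (0.65)(0.55) − (-0.05)(-0.15) = 0.3500
  C_23 = −[(0.65)(-0.30) − (-0.20)(-0.15)] = 0.2250
  C_31 = (-0.20)(-0.40) − (-0.05)(0.85) = 0.1225
  C_32 = −[(0.65)(-0.40) − (-0.05)(-0.20)] = 0.2700
  C_33 = (0.65)(0.85) − (-0.20)(-0.20) = 0.5125
det(I−A) = Σ_j (I−A)_1j·C_1j = (0.65)(0.3475) + (-0.20)(0.1700) + (-0.05)(0.1875) = 0.1825
adj(I−A) = Cᵀ =
  [ 0.3475   0.1250   0.1225]
  [ 0.1700   0.3500   0.2700]
  [ 0.1875   0.2250   0.5125]
(I − A)⁻¹ = adj(I−A) / det(I−A) ≈
  [   1.9041     0.6849     0.6712]
  [   0.9315     1.9178     1.4795]
  [   1.0274     1.2329     2.8082]
x = (I − A)⁻¹ d = adj(I−A)·d / det(I−A), with det(I−A) = 0.1825:
  x_1 = (0.3475·525 + 0.1250·425 + 0.1225·525) / 0.1825 = 299.875 / 0.1825 ≈ 1643.15
  x_2 = (0.1700·525 + 0.3500·425 + 0.2700·525) / 0.1825 = 379.75 / 0.1825 ≈ 2080.82
  x_3 = (0.1875·525 + 0.2250·425 + 0.5125·525) / 0.1825 = 463.125 / 0.1825 ≈ 2537.67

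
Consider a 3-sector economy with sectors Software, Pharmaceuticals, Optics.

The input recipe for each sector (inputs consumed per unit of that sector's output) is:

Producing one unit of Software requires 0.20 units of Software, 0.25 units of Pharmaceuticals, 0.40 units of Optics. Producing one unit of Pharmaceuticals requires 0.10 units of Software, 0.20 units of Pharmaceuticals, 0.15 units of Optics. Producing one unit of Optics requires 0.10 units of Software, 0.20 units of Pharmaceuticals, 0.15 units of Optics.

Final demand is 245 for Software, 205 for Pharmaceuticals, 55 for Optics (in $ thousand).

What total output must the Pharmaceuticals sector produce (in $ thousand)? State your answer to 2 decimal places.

I − A =
  [   0.80    -0.10    -0.10]
  [  -0.25     0.80    -0.20]
  [  -0.40    -0.15     0.85]
Cofactors of I−A, C_ij = (−1)^(i+j)·(minor ij) (rows/columns in the sector order above):
  C_11 = (0.80)(0.85) − (-0.20)(-0.15) = 0.6500
  C_12 = −[(-0.25)(0.85) − (-0.20)(-0.40)] = 0.2925
  C_13 = (-0.25)(-0.15) − (0.80)(-0.40) = 0.3575
  C_21 = −[(-0.10)(0.85) − (-0.10)(-0.15)] = 0.1000
  C_22 = (0.80)(0.85) − (-0.10)(-0.40) = 0.6400
  C_23 = −[(0.80)(-0.15) − (-0.10)(-0.40)] = 0.1600
  C_31 = (-0.10)(-0.20) − (-0.10)(0.80) = 0.1000
  C_32 = −[(0.80)(-0.20) − (-0.10)(-0.25)] = 0.1850
  C_33 = (0.80)(0.80) − (-0.10)(-0.25) = 0.6150
det(I−A) = Σ_j (I−A)_1j·C_1j = (0.80)(0.6500) + (-0.10)(0.2925) + (-0.10)(0.3575) = 0.4550
adj(I−A) = Cᵀ =
  [ 0.6500   0.1000   0.1000]
  [ 0.2925   0.6400   0.1850]
  [ 0.3575   0.1600   0.6150]
(I − A)⁻¹ = adj(I−A) / det(I−A) ≈
  [   1.4286     0.2198     0.2198]
  [   0.6429     1.4066     0.4066]
  [   0.7857     0.3516     1.3516]
x = (I − A)⁻¹ d = adj(I−A)·d / det(I−A), with det(I−A) = 0.4550:
  x_1 = (0.6500·245 + 0.1000·205 + 0.1000·55) / 0.4550 = 185.25 / 0.4550 ≈ 407.14
  x_2 = (0.2925·245 + 0.6400·205 + 0.1850·55) / 0.4550 = 213.0375 / 0.4550 ≈ 468.21
  x_3 = (0.3575·245 + 0.1600·205 + 0.6150·55) / 0.4550 = 154.2125 / 0.4550 ≈ 338.93

x_2 = 468.21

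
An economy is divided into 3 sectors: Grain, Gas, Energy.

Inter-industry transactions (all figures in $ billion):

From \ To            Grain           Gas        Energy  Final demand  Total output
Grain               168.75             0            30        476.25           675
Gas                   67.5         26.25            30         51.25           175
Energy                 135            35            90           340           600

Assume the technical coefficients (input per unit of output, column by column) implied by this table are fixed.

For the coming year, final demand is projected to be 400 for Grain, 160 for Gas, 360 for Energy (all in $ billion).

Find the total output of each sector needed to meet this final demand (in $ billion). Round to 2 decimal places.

x_1 = 575.18, x_2 = 292.83, x_3 = 627.77

Technical coefficients a_ij = z_ij / X_j:
  a_11 = 168.75/675 = 0.25, a_21 = 67.5/675 = 0.10, a_31 = 135/675 = 0.20
  a_12 = 0/175 = 0.00, a_22 = 26.25/175 = 0.15, a_32 = 35/175 = 0.20
  a_13 = 30/600 = 0.05, a_23 = 30/600 = 0.05, a_33 = 90/600 = 0.15
I − A =
  [   0.75     0.00    -0.05]
  [  -0.10     0.85    -0.05]
  [  -0.20    -0.20     0.85]
Cofactors of I−A, C_ij = (−1)^(i+j)·(minor ij) (rows/columns in the sector order above):
  C_11 = (0.85)(0.85) − (-0.05)(-0.20) = 0.7125
  C_12 = −[(-0.10)(0.85) − (-0.05)(-0.20)] = 0.0950
  C_13 = (-0.10)(-0.20) − (0.85)(-0.20) = 0.1900
  C_21 = −[(0.00)(0.85) − (-0.05)(-0.20)] = 0.0100
  C_22 = (0.75)(0.85) − (-0.05)(-0.20) = 0.6275
  C_23 = −[(0.75)(-0.20) − (0.00)(-0.20)] = 0.1500
  C_31 = (0.00)(-0.05) − (-0.05)(0.85) = 0.0425
  C_32 = −[(0.75)(-0.05) − (-0.05)(-0.10)] = 0.0425
  C_33 = (0.75)(0.85) − (0.00)(-0.10) = 0.6375
det(I−A) = Σ_j (I−A)_1j·C_1j = (0.75)(0.7125) + (0.00)(0.0950) + (-0.05)(0.1900) = 0.524875
adj(I−A) = Cᵀ =
  [ 0.7125   0.0100   0.0425]
  [ 0.0950   0.6275   0.0425]
  [ 0.1900   0.1500   0.6375]
(I − A)⁻¹ = adj(I−A) / det(I−A) ≈
  [   1.3575     0.0191     0.0810]
  [   0.1810     1.1955     0.0810]
  [   0.3620     0.2858     1.2146]
x = (I − A)⁻¹ d = adj(I−A)·d / det(I−A), with det(I−A) = 0.524875:
  x_1 = (0.7125·400 + 0.0100·160 + 0.0425·360) / 0.524875 = 301.90 / 0.524875 ≈ 575.18
  x_2 = (0.0950·400 + 0.6275·160 + 0.0425·360) / 0.524875 = 153.70 / 0.524875 ≈ 292.83
  x_3 = (0.1900·400 + 0.1500·160 + 0.6375·360) / 0.524875 = 329.50 / 0.524875 ≈ 627.77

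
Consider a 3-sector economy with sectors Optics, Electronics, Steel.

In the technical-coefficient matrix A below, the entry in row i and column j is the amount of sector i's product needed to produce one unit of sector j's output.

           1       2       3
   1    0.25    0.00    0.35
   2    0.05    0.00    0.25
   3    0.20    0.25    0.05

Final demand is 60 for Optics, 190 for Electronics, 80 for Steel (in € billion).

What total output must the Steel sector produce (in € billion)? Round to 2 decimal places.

I − A =
  [   0.75     0.00    -0.35]
  [  -0.05     1.00    -0.25]
  [  -0.20    -0.25     0.95]
Cofactors of I−A, C_ij = (−1)^(i+j)·(minor ij) (rows/columns in the sector order above):
  C_11 = (1.00)(0.95) − (-0.25)(-0.25) = 0.8875
  C_12 = −[(-0.05)(0.95) − (-0.25)(-0.20)] = 0.0975
  C_13 = (-0.05)(-0.25) − (1.00)(-0.20) = 0.2125
  C_21 = −[(0.00)(0.95) − (-0.35)(-0.25)] = 0.0875
  C_22 = (0.75)(0.95) − (-0.35)(-0.20) = 0.6425
  C_23 = −[(0.75)(-0.25) − (0.00)(-0.20)] = 0.1875
  C_31 = (0.00)(-0.25) − (-0.35)(1.00) = 0.3500
  C_32 = −[(0.75)(-0.25) − (-0.35)(-0.05)] = 0.2050
  C_33 = (0.75)(1.00) − (0.00)(-0.05) = 0.7500
det(I−A) = Σ_j (I−A)_1j·C_1j = (0.75)(0.8875) + (0.00)(0.0975) + (-0.35)(0.2125) = 0.59125
adj(I−A) = Cᵀ =
  [ 0.8875   0.0875   0.3500]
  [ 0.0975   0.6425   0.2050]
  [ 0.2125   0.1875   0.7500]
(I − A)⁻¹ = adj(I−A) / det(I−A) ≈
  [   1.5011     0.1480     0.5920]
  [   0.1649     1.0867     0.3467]
  [   0.3594     0.3171     1.2685]
x = (I − A)⁻¹ d = adj(I−A)·d / det(I−A), with det(I−A) = 0.59125:
  x_1 = (0.8875·60 + 0.0875·190 + 0.3500·80) / 0.59125 = 97.875 / 0.59125 ≈ 165.54
  x_2 = (0.0975·60 + 0.6425·190 + 0.2050·80) / 0.59125 = 144.325 / 0.59125 ≈ 244.10
  x_3 = (0.2125·60 + 0.1875·190 + 0.7500·80) / 0.59125 = 108.375 / 0.59125 ≈ 183.30

x_3 = 183.30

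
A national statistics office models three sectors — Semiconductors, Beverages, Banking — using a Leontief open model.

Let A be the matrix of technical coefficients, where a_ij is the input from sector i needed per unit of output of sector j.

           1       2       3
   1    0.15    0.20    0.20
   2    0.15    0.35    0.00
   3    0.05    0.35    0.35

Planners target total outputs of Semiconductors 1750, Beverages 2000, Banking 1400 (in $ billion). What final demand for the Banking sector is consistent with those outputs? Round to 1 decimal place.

d_3 = 122.5

I − A =
  [   0.85    -0.20    -0.20]
  [  -0.15     0.65     0.00]
  [  -0.05    -0.35     0.65]
d = (I − A) x:
  d_1 = (+0.85)·1750 + (-0.20)·2000 + (-0.20)·1400 = 807.5
  d_2 = (-0.15)·1750 + (+0.65)·2000 + (+0.00)·1400 = 1037.5
  d_3 = (-0.05)·1750 + (-0.35)·2000 + (+0.65)·1400 = 122.5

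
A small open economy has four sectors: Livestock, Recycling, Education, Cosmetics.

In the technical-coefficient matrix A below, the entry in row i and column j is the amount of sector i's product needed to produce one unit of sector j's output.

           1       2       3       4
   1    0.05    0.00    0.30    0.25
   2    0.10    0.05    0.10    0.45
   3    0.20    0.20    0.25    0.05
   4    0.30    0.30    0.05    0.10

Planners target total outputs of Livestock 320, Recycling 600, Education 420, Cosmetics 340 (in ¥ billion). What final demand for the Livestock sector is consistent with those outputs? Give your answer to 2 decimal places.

d_1 = 93.00

I − A =
  [   0.95     0.00    -0.30    -0.25]
  [  -0.10     0.95    -0.10    -0.45]
  [  -0.20    -0.20     0.75    -0.05]
  [  -0.30    -0.30    -0.05     0.90]
d = (I − A) x:
  d_1 = (+0.95)·320 + (+0.00)·600 + (-0.30)·420 + (-0.25)·340 = 93.00
  d_2 = (-0.10)·320 + (+0.95)·600 + (-0.10)·420 + (-0.45)·340 = 343.00
  d_3 = (-0.20)·320 + (-0.20)·600 + (+0.75)·420 + (-0.05)·340 = 114.00
  d_4 = (-0.30)·320 + (-0.30)·600 + (-0.05)·420 + (+0.90)·340 = 9.00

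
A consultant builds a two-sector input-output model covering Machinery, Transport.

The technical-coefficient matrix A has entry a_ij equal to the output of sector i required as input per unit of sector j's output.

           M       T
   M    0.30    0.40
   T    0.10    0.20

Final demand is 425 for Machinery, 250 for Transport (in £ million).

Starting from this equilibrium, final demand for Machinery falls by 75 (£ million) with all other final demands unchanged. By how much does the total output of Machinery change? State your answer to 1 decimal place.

Δx_M = -115.4

I − A =
  [   0.70    -0.40]
  [  -0.10     0.80]
det(I−A) = (0.70)(0.80) − (-0.40)(-0.10) = 0.5200
adj(I−A) = [[0.80, 0.40], [0.10, 0.70]]
(I − A)⁻¹ = adj(I−A) / det(I−A) ≈
  [   1.5385     0.7692]
  [   0.1923     1.3462]
Δx = (I − A)⁻¹ Δd with Δd having -75 in the Machinery component and 0 elsewhere.
So Δx_M = L_MM · (-75), where L_MM = adj(I−A)_MM / det(I−A) = 0.80 / 0.5200.
Δx_M = 0.80 × (-75) / 0.5200 = -60.00 / 0.5200 ≈ -115.4.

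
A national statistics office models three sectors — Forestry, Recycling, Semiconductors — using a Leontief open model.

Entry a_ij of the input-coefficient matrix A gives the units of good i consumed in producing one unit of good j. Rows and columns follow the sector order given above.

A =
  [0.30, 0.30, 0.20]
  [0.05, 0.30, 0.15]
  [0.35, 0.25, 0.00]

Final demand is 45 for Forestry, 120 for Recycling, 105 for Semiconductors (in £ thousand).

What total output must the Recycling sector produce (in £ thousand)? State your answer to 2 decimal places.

x_2 = 241.91

I − A =
  [   0.70    -0.30    -0.20]
  [  -0.05     0.70    -0.15]
  [  -0.35    -0.25     1.00]
Cofactors of I−A, C_ij = (−1)^(i+j)·(minor ij) (rows/columns in the sector order above):
  C_11 = (0.70)(1.00) − (-0.15)(-0.25) = 0.6625
  C_12 = −[(-0.05)(1.00) − (-0.15)(-0.35)] = 0.1025
  C_13 = (-0.05)(-0.25) − (0.70)(-0.35) = 0.2575
  C_21 = −[(-0.30)(1.00) − (-0.20)(-0.25)] = 0.3500
  C_22 = (0.70)(1.00) − (-0.20)(-0.35) = 0.6300
  C_23 = −[(0.70)(-0.25) − (-0.30)(-0.35)] = 0.2800
  C_31 = (-0.30)(-0.15) − (-0.20)(0.70) = 0.1850
  C_32 = −[(0.70)(-0.15) − (-0.20)(-0.05)] = 0.1150
  C_33 = (0.70)(0.70) − (-0.30)(-0.05) = 0.4750
det(I−A) = Σ_j (I−A)_1j·C_1j = (0.70)(0.6625) + (-0.30)(0.1025) + (-0.20)(0.2575) = 0.3815
adj(I−A) = Cᵀ =
  [ 0.6625   0.3500   0.1850]
  [ 0.1025   0.6300   0.1150]
  [ 0.2575   0.2800   0.4750]
(I − A)⁻¹ = adj(I−A) / det(I−A) ≈
  [   1.7366     0.9174     0.4849]
  [   0.2687     1.6514     0.3014]
  [   0.6750     0.7339     1.2451]
x = (I − A)⁻¹ d = adj(I−A)·d / det(I−A), with det(I−A) = 0.3815:
  x_1 = (0.6625·45 + 0.3500·120 + 0.1850·105) / 0.3815 = 91.2375 / 0.3815 ≈ 239.15
  x_2 = (0.1025·45 + 0.6300·120 + 0.1150·105) / 0.3815 = 92.2875 / 0.3815 ≈ 241.91
  x_3 = (0.2575·45 + 0.2800·120 + 0.4750·105) / 0.3815 = 95.0625 / 0.3815 ≈ 249.18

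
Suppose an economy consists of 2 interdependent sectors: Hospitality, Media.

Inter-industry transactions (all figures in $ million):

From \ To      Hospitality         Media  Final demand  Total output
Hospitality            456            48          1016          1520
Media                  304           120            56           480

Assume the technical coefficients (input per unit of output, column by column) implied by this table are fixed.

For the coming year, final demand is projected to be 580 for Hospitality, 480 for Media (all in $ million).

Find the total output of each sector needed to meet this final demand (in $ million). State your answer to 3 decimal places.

x_H = 956.436, x_M = 895.050

Technical coefficients a_ij = z_ij / X_j:
  a_HH = 456/1520 = 0.30, a_MH = 304/1520 = 0.20
  a_HM = 48/480 = 0.10, a_MM = 120/480 = 0.25
I − A =
  [   0.70    -0.10]
  [  -0.20     0.75]
det(I−A) = (0.70)(0.75) − (-0.10)(-0.20) = 0.5050
adj(I−A) = [[0.75, 0.10], [0.20, 0.70]]
(I − A)⁻¹ = adj(I−A) / det(I−A) ≈
  [   1.4851     0.1980]
  [   0.3960     1.3861]
x = (I − A)⁻¹ d = adj(I−A)·d / det(I−A), with det(I−A) = 0.5050:
  x_H = (0.75·580 + 0.10·480) / 0.5050 = 483.00 / 0.5050 ≈ 956.436
  x_M = (0.20·580 + 0.70·480) / 0.5050 = 452.00 / 0.5050 ≈ 895.050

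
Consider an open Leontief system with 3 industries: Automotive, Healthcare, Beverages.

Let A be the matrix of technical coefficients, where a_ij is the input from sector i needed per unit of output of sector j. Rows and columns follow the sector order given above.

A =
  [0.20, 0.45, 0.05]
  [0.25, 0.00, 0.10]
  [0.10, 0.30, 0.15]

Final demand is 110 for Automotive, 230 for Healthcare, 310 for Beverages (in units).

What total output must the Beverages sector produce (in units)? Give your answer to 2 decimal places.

I − A =
  [   0.80    -0.45    -0.05]
  [  -0.25     1.00    -0.10]
  [  -0.10    -0.30     0.85]
Cofactors of I−A, C_ij = (−1)^(i+j)·(minor ij) (rows/columns in the sector order above):
  C_11 = (1.00)(0.85) − (-0.10)(-0.30) = 0.8200
  C_12 = −[(-0.25)(0.85) − (-0.10)(-0.10)] = 0.2225
  C_13 = (-0.25)(-0.30) − (1.00)(-0.10) = 0.1750
  C_21 = −[(-0.45)(0.85) − (-0.05)(-0.30)] = 0.3975
  C_22 = (0.80)(0.85) − (-0.05)(-0.10) = 0.6750
  C_23 = −[(0.80)(-0.30) − (-0.45)(-0.10)] = 0.2850
  C_31 = (-0.45)(-0.10) − (-0.05)(1.00) = 0.0950
  C_32 = −[(0.80)(-0.10) − (-0.05)(-0.25)] = 0.0925
  C_33 = (0.80)(1.00) − (-0.45)(-0.25) = 0.6875
det(I−A) = Σ_j (I−A)_1j·C_1j = (0.80)(0.8200) + (-0.45)(0.2225) + (-0.05)(0.1750) = 0.547125
adj(I−A) = Cᵀ =
  [ 0.8200   0.3975   0.0950]
  [ 0.2225   0.6750   0.0925]
  [ 0.1750   0.2850   0.6875]
(I − A)⁻¹ = adj(I−A) / det(I−A) ≈
  [   1.4987     0.7265     0.1736]
  [   0.4067     1.2337     0.1691]
  [   0.3199     0.5209     1.2566]
x = (I − A)⁻¹ d = adj(I−A)·d / det(I−A), with det(I−A) = 0.547125:
  x_A = (0.8200·110 + 0.3975·230 + 0.0950·310) / 0.547125 = 211.075 / 0.547125 ≈ 385.79
  x_H = (0.2225·110 + 0.6750·230 + 0.0925·310) / 0.547125 = 208.40 / 0.547125 ≈ 380.90
  x_B = (0.1750·110 + 0.2850·230 + 0.6875·310) / 0.547125 = 297.925 / 0.547125 ≈ 544.53

x_B = 544.53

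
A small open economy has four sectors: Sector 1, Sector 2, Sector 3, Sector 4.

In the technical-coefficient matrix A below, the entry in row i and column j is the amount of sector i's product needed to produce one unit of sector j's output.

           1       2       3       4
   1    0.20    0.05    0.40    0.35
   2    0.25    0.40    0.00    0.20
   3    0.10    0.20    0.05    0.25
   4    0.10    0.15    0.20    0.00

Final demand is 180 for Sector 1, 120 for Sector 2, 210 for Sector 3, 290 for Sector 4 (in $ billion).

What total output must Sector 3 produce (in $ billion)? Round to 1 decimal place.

I − A =
  [   0.80    -0.05    -0.40    -0.35]
  [  -0.25     0.60     0.00    -0.20]
  [  -0.10    -0.20     0.95    -0.25]
  [  -0.10    -0.15    -0.20     1.00]
Compute the cofactors C_ij = (−1)^(i+j)·(3×3 minor ij) of I−A; the adjugate is their transpose:
adj(I−A) = Cᵀ =
  [ 0.503500   0.203875   0.272000   0.285000]
  [ 0.248000   0.629750   0.157500   0.252125]
  [ 0.135375   0.194500   0.408375   0.188375]
  [ 0.114625   0.153750   0.132500   0.400125]
det(I−A) = Σ_j (I−A)_1j·C_1j = (0.80)(0.503500) + (-0.05)(0.248000) + (-0.40)(0.135375) + (-0.35)(0.114625) = 0.29613125
(I − A)⁻¹ = adj(I−A) / det(I−A) ≈
  [   1.7003     0.6885     0.9185     0.9624]
  [   0.8375     2.1266     0.5319     0.8514]
  [   0.4571     0.6568     1.3790     0.6361]
  [   0.3871     0.5192     0.4474     1.3512]
x = (I − A)⁻¹ d = adj(I−A)·d / det(I−A), with det(I−A) = 0.29613125:
  x_1 = (0.503500·180 + 0.203875·120 + 0.272000·210 + 0.285000·290) / 0.29613125 = 254.865 / 0.29613125 ≈ 860.6
  x_2 = (0.248000·180 + 0.629750·120 + 0.157500·210 + 0.252125·290) / 0.29613125 = 226.40125 / 0.29613125 ≈ 764.5
  x_3 = (0.135375·180 + 0.194500·120 + 0.408375·210 + 0.188375·290) / 0.29613125 = 188.095 / 0.29613125 ≈ 635.2
  x_4 = (0.114625·180 + 0.153750·120 + 0.132500·210 + 0.400125·290) / 0.29613125 = 182.94375 / 0.29613125 ≈ 617.8

x_3 = 635.2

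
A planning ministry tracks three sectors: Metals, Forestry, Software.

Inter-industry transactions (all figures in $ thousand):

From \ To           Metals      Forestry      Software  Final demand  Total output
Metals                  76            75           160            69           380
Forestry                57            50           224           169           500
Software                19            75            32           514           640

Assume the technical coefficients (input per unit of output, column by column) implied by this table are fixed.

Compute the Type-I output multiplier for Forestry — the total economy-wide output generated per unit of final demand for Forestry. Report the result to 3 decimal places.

Technical coefficients a_ij = z_ij / X_j:
  a_11 = 76/380 = 0.20, a_21 = 57/380 = 0.15, a_31 = 19/380 = 0.05
  a_12 = 75/500 = 0.15, a_22 = 50/500 = 0.10, a_32 = 75/500 = 0.15
  a_13 = 160/640 = 0.25, a_23 = 224/640 = 0.35, a_33 = 32/640 = 0.05
I − A =
  [   0.80    -0.15    -0.25]
  [  -0.15     0.90    -0.35]
  [  -0.05    -0.15     0.95]
Cofactors of I−A, C_ij = (−1)^(i+j)·(minor ij) (rows/columns in the sector order above):
  C_11 = (0.90)(0.95) − (-0.35)(-0.15) = 0.8025
  C_12 = −[(-0.15)(0.95) − (-0.35)(-0.05)] = 0.1600
  C_13 = (-0.15)(-0.15) − (0.90)(-0.05) = 0.0675
  C_21 = −[(-0.15)(0.95) − (-0.25)(-0.15)] = 0.1800
  C_22 = (0.80)(0.95) − (-0.25)(-0.05) = 0.7475
  C_23 = −[(0.80)(-0.15) − (-0.15)(-0.05)] = 0.1275
  C_31 = (-0.15)(-0.35) − (-0.25)(0.90) = 0.2775
  C_32 = −[(0.80)(-0.35) − (-0.25)(-0.15)] = 0.3175
  C_33 = (0.80)(0.90) − (-0.15)(-0.15) = 0.6975
det(I−A) = Σ_j (I−A)_1j·C_1j = (0.80)(0.8025) + (-0.15)(0.1600) + (-0.25)(0.0675) = 0.601125
adj(I−A) = Cᵀ =
  [ 0.8025   0.1800   0.2775]
  [ 0.1600   0.7475   0.3175]
  [ 0.0675   0.1275   0.6975]
(I − A)⁻¹ = adj(I−A) / det(I−A) ≈
  [   1.3350     0.2994     0.4616]
  [   0.2662     1.2435     0.5282]
  [   0.1123     0.2121     1.1603]
The output multiplier for sector j is the column-j sum of the Leontief inverse (I − A)⁻¹ = adj(I−A) / det(I−A).
Column 2 of adj(I−A): (0.1800, 0.7475, 0.1275); det(I−A) = 0.601125.
m_2 = (0.1800 + 0.7475 + 0.1275) / 0.601125 = 1.055 / 0.601125 ≈ 1.755.

m_2 = 1.755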